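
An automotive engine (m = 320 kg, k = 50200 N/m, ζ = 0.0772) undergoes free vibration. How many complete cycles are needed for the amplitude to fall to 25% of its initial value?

Logarithmic decrement δ = 2πζ/√(1 − ζ²) = 2π × 0.07720/√(1 − 0.00596) = 0.4865.
x_n/x₀ = e^(−nδ) ≤ 0.25; take ln: n ≥ ln(1/0.25)/δ = 1.386/0.4865 = 2.849.
So 3 complete cycles are required.

3 cycles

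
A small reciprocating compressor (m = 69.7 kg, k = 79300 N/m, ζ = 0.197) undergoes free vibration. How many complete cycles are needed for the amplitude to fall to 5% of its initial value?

Logarithmic decrement δ = 2πζ/√(1 − ζ²) = 2π × 0.1970/√(1 − 0.0388) = 1.263.
x_n/x₀ = e^(−nδ) ≤ 0.05; take ln: n ≥ ln(1/0.05)/δ = 2.996/1.263 = 2.373.
So 3 complete cycles are required.

3 cycles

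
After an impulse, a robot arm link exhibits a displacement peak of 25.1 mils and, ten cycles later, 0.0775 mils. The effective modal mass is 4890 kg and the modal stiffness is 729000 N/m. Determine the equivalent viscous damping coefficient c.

10900 N·s/m

Logarithmic decrement δ = (1/n)·ln(x₀/x_n) = (1/10)·ln(25.1/0.0775) = (1/10)·ln(323.9) = 0.5780.
ζ = δ/√(4π² + δ²) = 0.5780/√(39.48 + 0.334) = 0.5780/6.310 = 0.09161.
c = ζ · 2√(km) = 0.09161 × 2√(729000 × 4890) = 0.09161 × 119400 = 10940 N·s/m.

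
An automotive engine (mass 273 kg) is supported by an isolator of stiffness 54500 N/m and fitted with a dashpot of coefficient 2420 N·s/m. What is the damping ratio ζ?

0.314

ω_n = √(k/m) = √(54500/273) = 14.13 rad/s.
Critical damping c_c = 2√(k·m) = 2√(54500 × 273) = 7715 N·s/m, so ζ = c/c_c = 2420/7715 = 0.3137.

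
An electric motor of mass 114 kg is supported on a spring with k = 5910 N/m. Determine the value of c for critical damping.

1640 N·s/m

c_c = 2√(k·m) = 2√(5910 × 114) = 2 × 820.8 = 1642 N·s/m.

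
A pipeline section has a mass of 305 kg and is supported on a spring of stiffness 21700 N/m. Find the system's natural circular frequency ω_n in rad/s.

8.43 rad/s

ω_n = √(k/m) = √(21700/305) = √71.15 = 8.435 rad/s.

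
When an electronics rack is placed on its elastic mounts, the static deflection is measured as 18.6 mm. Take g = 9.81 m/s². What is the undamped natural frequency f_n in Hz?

ω_n = √(g/δ_st) = √(9.81/0.0186) = √527.4 = 22.97 rad/s.
f_n = ω_n/(2π) = 22.97/6.283 = 3.655 Hz.

3.66 Hz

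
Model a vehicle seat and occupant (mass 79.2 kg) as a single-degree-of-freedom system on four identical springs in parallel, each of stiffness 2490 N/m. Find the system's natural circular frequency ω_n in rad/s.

11.2 rad/s

Parallel springs add: k_eq = 4 × 2490 = 9960 N/m.
ω_n = √(k_eq/m) = √(9960/79.2) = √125.8 = 11.21 rad/s.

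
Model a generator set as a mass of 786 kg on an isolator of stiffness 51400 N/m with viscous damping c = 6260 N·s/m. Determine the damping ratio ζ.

0.492

ω_n = √(k/m) = √(51400/786) = 8.087 rad/s.
Critical damping c_c = 2√(k·m) = 2√(51400 × 786) = 12710 N·s/m, so ζ = c/c_c = 6260/12710 = 0.4924.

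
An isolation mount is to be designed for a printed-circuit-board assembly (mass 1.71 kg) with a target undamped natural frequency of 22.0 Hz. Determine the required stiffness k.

32700 N/m

ω_n = 2πf_n = 2π × 22.0 = 138.2 rad/s.
k = m·ω_n² = 1.71 × 138.2² = 1.71 × 19110 = 32670 N/m.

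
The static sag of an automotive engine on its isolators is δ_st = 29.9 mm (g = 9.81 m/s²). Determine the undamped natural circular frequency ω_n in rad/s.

ω_n = √(g/δ_st) = √(9.81/0.0299) = √328.1 = 18.11 rad/s.

18.1 rad/s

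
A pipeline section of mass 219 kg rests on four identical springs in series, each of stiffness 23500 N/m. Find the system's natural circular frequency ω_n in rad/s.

5.18 rad/s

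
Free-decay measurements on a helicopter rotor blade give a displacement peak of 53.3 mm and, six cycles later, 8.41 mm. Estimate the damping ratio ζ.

0.0489

Logarithmic decrement δ = (1/n)·ln(x₀/x_n) = (1/6)·ln(53.3/8.41) = (1/6)·ln(6.338) = 0.3078.
ζ = δ/√(4π² + δ²) = 0.3078/√(39.48 + 0.0947) = 0.3078/6.291 = 0.04892.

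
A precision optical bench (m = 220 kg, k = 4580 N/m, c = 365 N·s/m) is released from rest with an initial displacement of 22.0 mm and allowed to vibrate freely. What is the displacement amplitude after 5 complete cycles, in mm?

0.0660 mm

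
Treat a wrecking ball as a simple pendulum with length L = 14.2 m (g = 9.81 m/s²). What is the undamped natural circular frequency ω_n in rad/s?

0.831 rad/s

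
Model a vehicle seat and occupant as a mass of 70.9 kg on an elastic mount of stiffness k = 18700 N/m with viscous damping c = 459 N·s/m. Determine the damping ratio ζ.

0.199

ω_n = √(k/m) = √(18700/70.9) = 16.24 rad/s.
Critical damping c_c = 2√(k·m) = 2√(18700 × 70.9) = 2303 N·s/m, so ζ = c/c_c = 459/2303 = 0.1993.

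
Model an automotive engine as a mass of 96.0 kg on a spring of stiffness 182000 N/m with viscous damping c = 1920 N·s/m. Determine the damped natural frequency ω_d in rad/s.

42.4 rad/s

ω_n = √(k/m) = √(182000/96.0) = 43.54 rad/s.
Critical damping c_c = 2√(k·m) = 2√(182000 × 96.0) = 8360 N·s/m, so ζ = c/c_c = 1920/8360 = 0.2297.
ω_d = ω_n√(1 − ζ²) = 43.54 × √(1 − 0.0527) = 42.38 rad/s.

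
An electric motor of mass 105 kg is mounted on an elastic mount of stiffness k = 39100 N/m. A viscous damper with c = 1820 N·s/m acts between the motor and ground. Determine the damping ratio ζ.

0.449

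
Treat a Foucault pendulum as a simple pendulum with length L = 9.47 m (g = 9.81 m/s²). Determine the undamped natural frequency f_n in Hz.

For a simple pendulum ω_n = √(g/L) = √(9.81/9.47) = √1.036 = 1.018 rad/s.
f_n = ω_n/(2π) = 1.018/6.283 = 0.1620 Hz.

0.162 Hz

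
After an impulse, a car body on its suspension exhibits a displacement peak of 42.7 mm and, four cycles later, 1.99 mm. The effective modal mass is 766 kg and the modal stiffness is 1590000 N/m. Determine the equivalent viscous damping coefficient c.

8450 N·s/m

Logarithmic decrement δ = (1/n)·ln(x₀/x_n) = (1/4)·ln(42.7/1.99) = (1/4)·ln(21.46) = 0.7665.
ζ = δ/√(4π² + δ²) = 0.7665/√(39.48 + 0.588) = 0.7665/6.330 = 0.1211.
c = ζ · 2√(km) = 0.1211 × 2√(1590000 × 766) = 0.1211 × 69800 = 8452 N·s/m.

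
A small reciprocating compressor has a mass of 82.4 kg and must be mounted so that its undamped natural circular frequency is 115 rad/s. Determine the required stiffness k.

1090000 N/m

k = m·ω_n² = 82.4 × 115.0² = 82.4 × 13220 = 1090000 N/m.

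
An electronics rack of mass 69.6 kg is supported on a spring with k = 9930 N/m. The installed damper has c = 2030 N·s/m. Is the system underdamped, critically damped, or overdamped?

overdamped

c_c = 2√(k·m) = 1663 N·s/m; ζ = c/c_c = 2030/1663 = 1.22.
Since ζ > 1 the system is overdamped.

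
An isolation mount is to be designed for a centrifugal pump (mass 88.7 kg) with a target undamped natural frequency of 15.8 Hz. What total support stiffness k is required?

ω_n = 2πf_n = 2π × 15.8 = 99.27 rad/s.
k = m·ω_n² = 88.7 × 99.27² = 88.7 × 9855 = 874200 N/m.

874000 N/m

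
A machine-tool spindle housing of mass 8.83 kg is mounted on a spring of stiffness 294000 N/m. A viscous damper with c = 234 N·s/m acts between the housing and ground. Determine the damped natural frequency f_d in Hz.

ω_n = √(k/m) = √(294000/8.83) = 182.5 rad/s.
Critical damping c_c = 2√(k·m) = 2√(294000 × 8.83) = 3222 N·s/m, so ζ = c/c_c = 234/3222 = 0.07262.
ω_d = ω_n√(1 − ζ²) = 182.5 × √(1 − 0.00527) = 182.0 rad/s.
f_d = ω_d/(2π) = 28.96 Hz.

29.0 Hz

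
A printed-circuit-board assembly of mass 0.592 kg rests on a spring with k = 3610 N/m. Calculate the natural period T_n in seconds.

0.0805 s

ω_n = √(k/m) = √(3610/0.592) = √6098 = 78.09 rad/s.
T_n = 2π/ω_n = 6.283/78.09 = 0.08046 s.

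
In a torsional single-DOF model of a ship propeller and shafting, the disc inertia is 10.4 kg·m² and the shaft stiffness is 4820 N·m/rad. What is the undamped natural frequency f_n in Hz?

3.43 Hz

ω_n = √(k_t/J) = √(4820/10.4) = √463.5 = 21.53 rad/s.
f_n = ω_n/(2π) = 21.53/6.283 = 3.426 Hz.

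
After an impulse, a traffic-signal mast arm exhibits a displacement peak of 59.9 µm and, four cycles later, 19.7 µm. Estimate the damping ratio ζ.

Logarithmic decrement δ = (1/n)·ln(x₀/x_n) = (1/4)·ln(59.9/19.7) = (1/4)·ln(3.041) = 0.2780.
ζ = δ/√(4π² + δ²) = 0.2780/√(39.48 + 0.0773) = 0.2780/6.289 = 0.04420.

0.0442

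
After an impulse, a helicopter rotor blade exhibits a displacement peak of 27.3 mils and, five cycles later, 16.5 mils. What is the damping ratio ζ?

Logarithmic decrement δ = (1/n)·ln(x₀/x_n) = (1/5)·ln(27.3/16.5) = (1/5)·ln(1.655) = 0.1007.
ζ = δ/√(4π² + δ²) = 0.1007/√(39.48 + 0.0101) = 0.1007/6.284 = 0.01603.

0.0160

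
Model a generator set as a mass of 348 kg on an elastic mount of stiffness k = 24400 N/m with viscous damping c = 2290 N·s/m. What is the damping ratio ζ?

0.393

ω_n = √(k/m) = √(24400/348) = 8.373 rad/s.
Critical damping c_c = 2√(k·m) = 2√(24400 × 348) = 5828 N·s/m, so ζ = c/c_c = 2290/5828 = 0.3929.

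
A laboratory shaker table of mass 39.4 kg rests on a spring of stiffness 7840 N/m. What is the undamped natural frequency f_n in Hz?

ω_n = √(k/m) = √(7840/39.4) = √199.0 = 14.11 rad/s.
f_n = ω_n/(2π) = 14.11/6.283 = 2.245 Hz.

2.25 Hz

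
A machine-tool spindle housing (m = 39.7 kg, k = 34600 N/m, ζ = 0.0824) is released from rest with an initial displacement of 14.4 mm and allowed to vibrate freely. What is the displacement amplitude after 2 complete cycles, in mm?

5.09 mm

Logarithmic decrement δ = 2πζ/√(1 − ζ²) = 2π × 0.08240/√(1 − 0.00679) = 0.5195.
After n cycles, x_n/x₀ = e^(−nδ), so x_2 = 14.4 × e^(−2 × 0.5195) = 14.4 × 0.3538 = 5.095 mm.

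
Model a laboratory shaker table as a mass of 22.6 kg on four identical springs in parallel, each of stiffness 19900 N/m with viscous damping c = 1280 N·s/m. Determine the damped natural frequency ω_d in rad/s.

Parallel springs add: k_eq = 4 × 19900 = 79600 N/m.
ω_n = √(k_eq/m) = √(79600/22.6) = 59.35 rad/s.
Critical damping c_c = 2√(k_eq·m) = 2√(79600 × 22.6) = 2683 N·s/m, so ζ = c/c_c = 1280/2683 = 0.4772.
ω_d = ω_n√(1 − ζ²) = 59.35 × √(1 − 0.228) = 52.16 rad/s.

52.2 rad/s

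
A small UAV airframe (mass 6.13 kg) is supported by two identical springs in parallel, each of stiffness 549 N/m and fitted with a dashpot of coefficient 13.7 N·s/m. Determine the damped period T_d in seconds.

Parallel springs add: k_eq = 2 × 549 = 1098 N/m.
ω_n = √(k_eq/m) = √(1098/6.13) = 13.38 rad/s.
Critical damping c_c = 2√(k_eq·m) = 2√(1098 × 6.13) = 164.1 N·s/m, so ζ = c/c_c = 13.7/164.1 = 0.08349.
ω_d = ω_n√(1 − ζ²) = 13.38 × √(1 − 0.00697) = 13.34 rad/s.
T_d = 2π/ω_d = 0.4711 s.

0.471 s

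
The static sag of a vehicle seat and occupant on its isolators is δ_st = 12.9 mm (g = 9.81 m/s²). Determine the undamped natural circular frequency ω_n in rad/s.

ω_n = √(g/δ_st) = √(9.81/0.0129) = √760.5 = 27.58 rad/s.

27.6 rad/s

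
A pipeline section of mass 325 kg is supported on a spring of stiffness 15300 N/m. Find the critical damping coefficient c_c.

c_c = 2√(k·m) = 2√(15300 × 325) = 2 × 2230 = 4460 N·s/m.

4460 N·s/m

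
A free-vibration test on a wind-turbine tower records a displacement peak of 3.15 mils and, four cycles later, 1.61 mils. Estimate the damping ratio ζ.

Logarithmic decrement δ = (1/n)·ln(x₀/x_n) = (1/4)·ln(3.15/1.61) = (1/4)·ln(1.957) = 0.1678.
ζ = δ/√(4π² + δ²) = 0.1678/√(39.48 + 0.0282) = 0.1678/6.285 = 0.02670.

0.0267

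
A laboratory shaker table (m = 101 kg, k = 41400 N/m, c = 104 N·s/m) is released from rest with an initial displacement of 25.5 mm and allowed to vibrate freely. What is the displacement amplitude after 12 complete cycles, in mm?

3.75 mm

ζ = c/(2√(km)) = 104/(2√(41400 × 101)) = 104/4090 = 0.02543.
Logarithmic decrement δ = 2πζ/√(1 − ζ²) = 2π × 0.02543/√(1 − 0.000647) = 0.1598.
After n cycles, x_n/x₀ = e^(−nδ), so x_12 = 25.5 × e^(−12 × 0.1598) = 25.5 × 0.1469 = 3.746 mm.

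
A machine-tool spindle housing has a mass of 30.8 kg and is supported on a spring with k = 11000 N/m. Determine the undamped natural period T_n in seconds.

0.332 s

ω_n = √(k/m) = √(11000/30.8) = √357.1 = 18.90 rad/s.
T_n = 2π/ω_n = 6.283/18.90 = 0.3325 s.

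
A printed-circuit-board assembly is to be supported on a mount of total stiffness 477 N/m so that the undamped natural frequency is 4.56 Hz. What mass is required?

ω_n = 2πf_n = 2π × 4.56 = 28.65 rad/s.
m = k/ω_n² = 477/28.65² = 477/820.9 = 0.5811 kg.

0.581 kg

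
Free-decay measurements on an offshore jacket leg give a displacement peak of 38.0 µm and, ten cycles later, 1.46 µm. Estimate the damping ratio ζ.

Logarithmic decrement δ = (1/n)·ln(x₀/x_n) = (1/10)·ln(38.0/1.46) = (1/10)·ln(26.03) = 0.3259.
ζ = δ/√(4π² + δ²) = 0.3259/√(39.48 + 0.106) = 0.3259/6.292 = 0.05180.

0.0518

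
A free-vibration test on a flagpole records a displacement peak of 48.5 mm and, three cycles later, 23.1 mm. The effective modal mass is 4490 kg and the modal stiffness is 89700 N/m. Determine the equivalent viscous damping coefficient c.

Logarithmic decrement δ = (1/n)·ln(x₀/x_n) = (1/3)·ln(48.5/23.1) = (1/3)·ln(2.100) = 0.2472.
ζ = δ/√(4π² + δ²) = 0.2472/√(39.48 + 0.0611) = 0.2472/6.288 = 0.03932.
c = ζ · 2√(km) = 0.03932 × 2√(89700 × 4490) = 0.03932 × 40140 = 1578 N·s/m.

1580 N·s/m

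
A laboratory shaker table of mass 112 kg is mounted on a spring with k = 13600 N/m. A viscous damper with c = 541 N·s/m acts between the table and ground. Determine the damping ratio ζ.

0.219

ω_n = √(k/m) = √(13600/112) = 11.02 rad/s.
Critical damping c_c = 2√(k·m) = 2√(13600 × 112) = 2468 N·s/m, so ζ = c/c_c = 541/2468 = 0.2192.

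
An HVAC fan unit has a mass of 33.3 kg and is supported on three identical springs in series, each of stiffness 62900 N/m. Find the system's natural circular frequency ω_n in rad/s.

Series springs: 1/k_eq = 3/62900, so k_eq = 62900/3 = 20970 N/m.
ω_n = √(k_eq/m) = √(20970/33.3) = √629.6 = 25.09 rad/s.

25.1 rad/s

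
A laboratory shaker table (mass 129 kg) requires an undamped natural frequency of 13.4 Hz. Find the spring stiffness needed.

914000 N/m

ω_n = 2πf_n = 2π × 13.4 = 84.19 rad/s.
k = m·ω_n² = 129 × 84.19² = 129 × 7089 = 914400 N/m.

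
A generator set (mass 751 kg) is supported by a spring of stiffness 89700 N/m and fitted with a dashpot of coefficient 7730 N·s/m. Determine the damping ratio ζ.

ω_n = √(k/m) = √(89700/751) = 10.93 rad/s.
Critical damping c_c = 2√(k·m) = 2√(89700 × 751) = 16420 N·s/m, so ζ = c/c_c = 7730/16420 = 0.4709.

0.471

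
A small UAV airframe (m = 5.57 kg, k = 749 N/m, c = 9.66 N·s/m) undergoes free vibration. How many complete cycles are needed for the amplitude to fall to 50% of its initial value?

ζ = c/(2√(km)) = 9.66/(2√(749 × 5.57)) = 9.66/129.2 = 0.07478.
Logarithmic decrement δ = 2πζ/√(1 − ζ²) = 2π × 0.07478/√(1 − 0.00559) = 0.4712.
x_n/x₀ = e^(−nδ) ≤ 0.5; take ln: n ≥ ln(1/0.5)/δ = 0.6931/0.4712 = 1.471.
So 2 complete cycles are required.

2 cycles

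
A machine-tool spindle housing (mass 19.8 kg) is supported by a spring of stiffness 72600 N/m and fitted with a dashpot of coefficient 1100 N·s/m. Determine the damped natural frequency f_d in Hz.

8.56 Hz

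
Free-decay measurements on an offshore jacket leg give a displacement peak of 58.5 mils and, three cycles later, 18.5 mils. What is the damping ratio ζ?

Logarithmic decrement δ = (1/n)·ln(x₀/x_n) = (1/3)·ln(58.5/18.5) = (1/3)·ln(3.162) = 0.3838.
ζ = δ/√(4π² + δ²) = 0.3838/√(39.48 + 0.147) = 0.3838/6.295 = 0.06096.

0.0610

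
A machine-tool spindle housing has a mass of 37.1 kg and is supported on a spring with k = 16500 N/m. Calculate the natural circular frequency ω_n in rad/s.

21.1 rad/s

ω_n = √(k/m) = √(16500/37.1) = √444.7 = 21.09 rad/s.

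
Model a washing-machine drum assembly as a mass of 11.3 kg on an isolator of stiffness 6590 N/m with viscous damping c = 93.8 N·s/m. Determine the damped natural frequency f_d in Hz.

ω_n = √(k/m) = √(6590/11.3) = 24.15 rad/s.
Critical damping c_c = 2√(k·m) = 2√(6590 × 11.3) = 545.8 N·s/m, so ζ = c/c_c = 93.8/545.8 = 0.1719.
ω_d = ω_n√(1 − ζ²) = 24.15 × √(1 − 0.0295) = 23.79 rad/s.
f_d = ω_d/(2π) = 3.786 Hz.

3.79 Hz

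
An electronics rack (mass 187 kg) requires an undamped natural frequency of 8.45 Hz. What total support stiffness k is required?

ω_n = 2πf_n = 2π × 8.45 = 53.09 rad/s.
k = m·ω_n² = 187 × 53.09² = 187 × 2819 = 527100 N/m.

527000 N/m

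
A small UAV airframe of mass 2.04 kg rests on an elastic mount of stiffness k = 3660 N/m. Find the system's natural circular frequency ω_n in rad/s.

ω_n = √(k/m) = √(3660/2.04) = √1794 = 42.36 rad/s.

42.4 rad/s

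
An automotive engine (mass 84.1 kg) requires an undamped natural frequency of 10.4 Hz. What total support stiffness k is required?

ω_n = 2πf_n = 2π × 10.4 = 65.35 rad/s.
k = m·ω_n² = 84.1 × 65.35² = 84.1 × 4270 = 359100 N/m.

359000 N/m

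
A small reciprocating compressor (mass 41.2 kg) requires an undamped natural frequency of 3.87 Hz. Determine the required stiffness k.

24400 N/m

ω_n = 2πf_n = 2π × 3.87 = 24.32 rad/s.
k = m·ω_n² = 41.2 × 24.32² = 41.2 × 591.3 = 24360 N/m.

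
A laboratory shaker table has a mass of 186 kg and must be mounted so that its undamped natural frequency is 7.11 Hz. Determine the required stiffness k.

371000 N/m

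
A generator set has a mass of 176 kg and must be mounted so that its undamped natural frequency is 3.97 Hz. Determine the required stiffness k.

ω_n = 2πf_n = 2π × 3.97 = 24.94 rad/s.
k = m·ω_n² = 176 × 24.94² = 176 × 622.2 = 109500 N/m.

110000 N/m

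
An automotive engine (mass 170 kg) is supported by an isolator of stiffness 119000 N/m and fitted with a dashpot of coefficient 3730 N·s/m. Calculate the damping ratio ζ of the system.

ω_n = √(k/m) = √(119000/170) = 26.46 rad/s.
Critical damping c_c = 2√(k·m) = 2√(119000 × 170) = 8996 N·s/m, so ζ = c/c_c = 3730/8996 = 0.4146.

0.415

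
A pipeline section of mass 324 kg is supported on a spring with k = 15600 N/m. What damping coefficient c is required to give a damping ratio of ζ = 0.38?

c_c = 2√(k·m) = 2√(15600 × 324) = 4496 N·s/m.
c = ζ·c_c = 0.38 × 4496 = 1709 N·s/m.

1710 N·s/m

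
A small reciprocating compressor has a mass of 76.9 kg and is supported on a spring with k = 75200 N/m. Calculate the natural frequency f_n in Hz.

ω_n = √(k/m) = √(75200/76.9) = √977.9 = 31.27 rad/s.
f_n = ω_n/(2π) = 31.27/6.283 = 4.977 Hz.

4.98 Hz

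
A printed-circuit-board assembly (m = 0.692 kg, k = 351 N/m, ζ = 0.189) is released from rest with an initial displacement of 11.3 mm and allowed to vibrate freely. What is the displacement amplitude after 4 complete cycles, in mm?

0.0896 mm

Logarithmic decrement δ = 2πζ/√(1 − ζ²) = 2π × 0.1890/√(1 − 0.0357) = 1.209.
After n cycles, x_n/x₀ = e^(−nδ), so x_4 = 11.3 × e^(−4 × 1.209) = 11.3 × 0.007929 = 0.08959 mm.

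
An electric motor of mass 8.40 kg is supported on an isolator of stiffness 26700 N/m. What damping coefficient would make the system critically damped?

c_c = 2√(k·m) = 2√(26700 × 8.40) = 2 × 473.6 = 947.2 N·s/m.

947 N·s/m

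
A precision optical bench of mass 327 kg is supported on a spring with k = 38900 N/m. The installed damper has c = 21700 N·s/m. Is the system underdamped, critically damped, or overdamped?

c_c = 2√(k·m) = 7133 N·s/m; ζ = c/c_c = 21700/7133 = 3.04.
Since ζ > 1 the system is overdamped.

overdamped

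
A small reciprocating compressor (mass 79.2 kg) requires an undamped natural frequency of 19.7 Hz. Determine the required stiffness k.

ω_n = 2πf_n = 2π × 19.7 = 123.8 rad/s.
k = m·ω_n² = 79.2 × 123.8² = 79.2 × 15320 = 1213000 N/m.

1210000 N/m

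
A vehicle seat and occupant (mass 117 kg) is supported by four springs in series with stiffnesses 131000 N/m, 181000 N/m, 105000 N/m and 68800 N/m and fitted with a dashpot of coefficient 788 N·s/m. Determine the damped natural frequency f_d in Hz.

2.35 Hz

Series springs: 1/k_eq = 1/131000 + 1/181000 + 1/105000 + 1/68800 = 3.722×10^-5, so k_eq = 26870 N/m.
ω_n = √(k_eq/m) = √(26870/117) = 15.15 rad/s.
Critical damping c_c = 2√(k_eq·m) = 2√(26870 × 117) = 3546 N·s/m, so ζ = c/c_c = 788/3546 = 0.2222.
ω_d = ω_n√(1 − ζ²) = 15.15 × √(1 − 0.0494) = 14.78 rad/s.
f_d = ω_d/(2π) = 2.352 Hz.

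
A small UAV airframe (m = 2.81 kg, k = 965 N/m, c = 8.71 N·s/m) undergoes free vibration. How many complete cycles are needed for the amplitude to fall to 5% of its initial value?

6 cycles

ζ = c/(2√(km)) = 8.71/(2√(965 × 2.81)) = 8.71/104.1 = 0.08363.
Logarithmic decrement δ = 2πζ/√(1 − ζ²) = 2π × 0.08363/√(1 − 0.00699) = 0.5273.
x_n/x₀ = e^(−nδ) ≤ 0.05; take ln: n ≥ ln(1/0.05)/δ = 2.996/0.5273 = 5.681.
So 6 complete cycles are required.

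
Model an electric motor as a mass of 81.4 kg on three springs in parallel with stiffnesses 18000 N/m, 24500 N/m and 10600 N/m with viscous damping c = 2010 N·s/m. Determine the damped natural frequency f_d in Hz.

Parallel springs add: k_eq = 18000 + 24500 + 10600 = 53100 N/m.
ω_n = √(k_eq/m) = √(53100/81.4) = 25.54 rad/s.
Critical damping c_c = 2√(k_eq·m) = 2√(53100 × 81.4) = 4158 N·s/m, so ζ = c/c_c = 2010/4158 = 0.4834.
ω_d = ω_n√(1 − ζ²) = 25.54 × √(1 − 0.234) = 22.36 rad/s.
f_d = ω_d/(2π) = 3.558 Hz.

3.56 Hz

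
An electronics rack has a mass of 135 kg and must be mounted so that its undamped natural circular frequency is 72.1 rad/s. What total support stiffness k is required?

k = m·ω_n² = 135 × 72.10² = 135 × 5198 = 701800 N/m.

702000 N/m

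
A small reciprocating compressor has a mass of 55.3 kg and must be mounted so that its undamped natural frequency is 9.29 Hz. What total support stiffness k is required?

ω_n = 2πf_n = 2π × 9.29 = 58.37 rad/s.
k = m·ω_n² = 55.3 × 58.37² = 55.3 × 3407 = 188400 N/m.

188000 N/m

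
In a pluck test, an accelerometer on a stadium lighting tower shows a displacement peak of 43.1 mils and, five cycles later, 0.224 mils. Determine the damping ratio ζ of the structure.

0.165

Logarithmic decrement δ = (1/n)·ln(x₀/x_n) = (1/5)·ln(43.1/0.224) = (1/5)·ln(192.4) = 1.052.
ζ = δ/√(4π² + δ²) = 1.052/√(39.48 + 1.11) = 1.052/6.371 = 0.1651.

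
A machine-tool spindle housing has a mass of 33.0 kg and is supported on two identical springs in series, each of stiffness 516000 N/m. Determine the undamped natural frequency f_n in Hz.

14.1 Hz

Series springs: 1/k_eq = 2/516000, so k_eq = 516000/2 = 258000 N/m.
ω_n = √(k_eq/m) = √(258000/33.0) = √7818 = 88.42 rad/s.
f_n = ω_n/(2π) = 88.42/6.283 = 14.07 Hz.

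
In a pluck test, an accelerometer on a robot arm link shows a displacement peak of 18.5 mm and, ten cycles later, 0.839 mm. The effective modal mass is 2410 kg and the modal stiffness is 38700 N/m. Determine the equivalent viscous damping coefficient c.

Logarithmic decrement δ = (1/n)·ln(x₀/x_n) = (1/10)·ln(18.5/0.839) = (1/10)·ln(22.05) = 0.3093.
ζ = δ/√(4π² + δ²) = 0.3093/√(39.48 + 0.0957) = 0.3093/6.291 = 0.04917.
c = ζ · 2√(km) = 0.04917 × 2√(38700 × 2410) = 0.04917 × 19310 = 949.8 N·s/m.

950 N·s/m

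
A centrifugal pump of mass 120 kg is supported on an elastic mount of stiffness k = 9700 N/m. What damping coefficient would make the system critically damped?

2160 N·s/m

c_c = 2√(k·m) = 2√(9700 × 120) = 2 × 1079 = 2158 N·s/m.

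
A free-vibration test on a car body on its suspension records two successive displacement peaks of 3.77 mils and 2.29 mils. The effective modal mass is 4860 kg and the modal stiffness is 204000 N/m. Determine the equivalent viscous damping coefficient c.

4980 N·s/m

Logarithmic decrement δ = (1/n)·ln(x₀/x_n) = (1/1)·ln(3.77/2.29) = (1/1)·ln(1.646) = 0.4985.
ζ = δ/√(4π² + δ²) = 0.4985/√(39.48 + 0.249) = 0.4985/6.303 = 0.07909.
c = ζ · 2√(km) = 0.07909 × 2√(204000 × 4860) = 0.07909 × 62970 = 4981 N·s/m.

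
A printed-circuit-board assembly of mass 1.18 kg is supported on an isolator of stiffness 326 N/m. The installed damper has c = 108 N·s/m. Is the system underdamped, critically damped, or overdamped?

overdamped

c_c = 2√(k·m) = 39.23 N·s/m; ζ = c/c_c = 108/39.23 = 2.75.
Since ζ > 1 the system is overdamped.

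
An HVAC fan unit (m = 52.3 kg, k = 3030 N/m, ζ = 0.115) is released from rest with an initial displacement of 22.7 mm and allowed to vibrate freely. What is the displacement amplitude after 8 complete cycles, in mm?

0.0674 mm

Logarithmic decrement δ = 2πζ/√(1 − ζ²) = 2π × 0.1150/√(1 − 0.0132) = 0.7274.
After n cycles, x_n/x₀ = e^(−nδ), so x_8 = 22.7 × e^(−8 × 0.7274) = 22.7 × 0.002970 = 0.06742 mm.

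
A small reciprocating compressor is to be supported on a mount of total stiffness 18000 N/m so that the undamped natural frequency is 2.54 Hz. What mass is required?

70.7 kg

ω_n = 2πf_n = 2π × 2.54 = 15.96 rad/s.
m = k/ω_n² = 18000/15.96² = 18000/254.7 = 70.67 kg.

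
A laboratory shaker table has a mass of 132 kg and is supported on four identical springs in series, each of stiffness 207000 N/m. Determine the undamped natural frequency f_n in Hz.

Series springs: 1/k_eq = 4/207000, so k_eq = 207000/4 = 51750 N/m.
ω_n = √(k_eq/m) = √(51750/132) = √392.0 = 19.80 rad/s.
f_n = ω_n/(2π) = 19.80/6.283 = 3.151 Hz.

3.15 Hz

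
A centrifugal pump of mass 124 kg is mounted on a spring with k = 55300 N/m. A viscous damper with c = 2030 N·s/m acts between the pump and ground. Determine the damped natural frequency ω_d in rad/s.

ω_n = √(k/m) = √(55300/124) = 21.12 rad/s.
Critical damping c_c = 2√(k·m) = 2√(55300 × 124) = 5237 N·s/m, so ζ = c/c_c = 2030/5237 = 0.3876.
ω_d = ω_n√(1 − ζ²) = 21.12 × √(1 − 0.150) = 19.47 rad/s.

19.5 rad/s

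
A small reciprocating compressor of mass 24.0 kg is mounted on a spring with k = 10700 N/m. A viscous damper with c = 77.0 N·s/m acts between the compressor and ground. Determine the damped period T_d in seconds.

ω_n = √(k/m) = √(10700/24.0) = 21.11 rad/s.
Critical damping c_c = 2√(k·m) = 2√(10700 × 24.0) = 1014 N·s/m, so ζ = c/c_c = 77.0/1014 = 0.07597.
ω_d = ω_n√(1 − ζ²) = 21.11 × √(1 − 0.00577) = 21.05 rad/s.
T_d = 2π/ω_d = 0.2984 s.

0.298 s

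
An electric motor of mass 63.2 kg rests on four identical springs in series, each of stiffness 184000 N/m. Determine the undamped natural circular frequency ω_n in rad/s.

27.0 rad/s

Series springs: 1/k_eq = 4/184000, so k_eq = 184000/4 = 46000 N/m.
ω_n = √(k_eq/m) = √(46000/63.2) = √727.8 = 26.98 rad/s.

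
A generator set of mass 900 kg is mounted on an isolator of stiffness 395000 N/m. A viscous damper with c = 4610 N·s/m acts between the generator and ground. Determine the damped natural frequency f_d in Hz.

3.31 Hz

ω_n = √(k/m) = √(395000/900) = 20.95 rad/s.
Critical damping c_c = 2√(k·m) = 2√(395000 × 900) = 37710 N·s/m, so ζ = c/c_c = 4610/37710 = 0.1223.
ω_d = ω_n√(1 − ζ²) = 20.95 × √(1 − 0.0149) = 20.79 rad/s.
f_d = ω_d/(2π) = 3.309 Hz.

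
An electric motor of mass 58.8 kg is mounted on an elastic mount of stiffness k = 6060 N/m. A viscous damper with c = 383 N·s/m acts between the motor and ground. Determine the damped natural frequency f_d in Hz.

1.53 Hz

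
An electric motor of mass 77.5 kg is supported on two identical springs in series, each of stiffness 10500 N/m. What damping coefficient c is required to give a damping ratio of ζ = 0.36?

459 N·s/m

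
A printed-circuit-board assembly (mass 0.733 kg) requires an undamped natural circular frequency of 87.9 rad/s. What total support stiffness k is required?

k = m·ω_n² = 0.733 × 87.90² = 0.733 × 7726 = 5663 N/m.

5660 N/m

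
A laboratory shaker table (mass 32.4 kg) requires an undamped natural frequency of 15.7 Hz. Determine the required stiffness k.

315000 N/m

ω_n = 2πf_n = 2π × 15.7 = 98.65 rad/s.
k = m·ω_n² = 32.4 × 98.65² = 32.4 × 9731 = 315300 N/m.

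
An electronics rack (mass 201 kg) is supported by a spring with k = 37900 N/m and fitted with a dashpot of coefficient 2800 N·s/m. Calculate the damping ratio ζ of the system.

ω_n = √(k/m) = √(37900/201) = 13.73 rad/s.
Critical damping c_c = 2√(k·m) = 2√(37900 × 201) = 5520 N·s/m, so ζ = c/c_c = 2800/5520 = 0.5072.

0.507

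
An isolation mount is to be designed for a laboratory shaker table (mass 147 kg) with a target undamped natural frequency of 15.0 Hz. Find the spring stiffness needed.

1310000 N/m

ω_n = 2πf_n = 2π × 15.0 = 94.25 rad/s.
k = m·ω_n² = 147 × 94.25² = 147 × 8883 = 1306000 N/m.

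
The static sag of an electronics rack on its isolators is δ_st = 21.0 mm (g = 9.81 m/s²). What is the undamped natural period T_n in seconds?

ω_n = √(g/δ_st) = √(9.81/0.0210) = √467.1 = 21.61 rad/s.
T_n = 2π/ω_n = 6.283/21.61 = 0.2907 s.

0.291 s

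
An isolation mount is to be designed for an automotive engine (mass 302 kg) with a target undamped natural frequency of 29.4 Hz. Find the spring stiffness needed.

10300000 N/m

ω_n = 2πf_n = 2π × 29.4 = 184.7 rad/s.
k = m·ω_n² = 302 × 184.7² = 302 × 34120 = 10310000 N/m.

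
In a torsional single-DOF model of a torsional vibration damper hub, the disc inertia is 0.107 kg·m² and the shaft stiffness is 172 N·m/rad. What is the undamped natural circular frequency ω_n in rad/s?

40.1 rad/s

ω_n = √(k_t/J) = √(172/0.107) = √1607 = 40.09 rad/s.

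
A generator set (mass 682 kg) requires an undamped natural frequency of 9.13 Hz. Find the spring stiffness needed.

ω_n = 2πf_n = 2π × 9.13 = 57.37 rad/s.
k = m·ω_n² = 682 × 57.37² = 682 × 3291 = 2244000 N/m.

2240000 N/m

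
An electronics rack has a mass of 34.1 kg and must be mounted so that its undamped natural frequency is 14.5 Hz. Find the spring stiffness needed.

283000 N/m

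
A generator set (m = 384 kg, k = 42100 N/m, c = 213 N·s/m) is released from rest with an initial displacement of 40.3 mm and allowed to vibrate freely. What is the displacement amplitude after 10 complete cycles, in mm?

7.63 mm

ζ = c/(2√(km)) = 213/(2√(42100 × 384)) = 213/8041 = 0.02649.
Logarithmic decrement δ = 2πζ/√(1 − ζ²) = 2π × 0.02649/√(1 − 0.000702) = 0.1665.
After n cycles, x_n/x₀ = e^(−nδ), so x_10 = 40.3 × e^(−10 × 0.1665) = 40.3 × 0.1892 = 7.626 mm.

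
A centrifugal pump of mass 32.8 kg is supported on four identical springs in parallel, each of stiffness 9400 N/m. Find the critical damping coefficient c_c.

2220 N·s/m

Parallel springs add: k_eq = 4 × 9400 = 37600 N/m.
c_c = 2√(k_eq·m) = 2√(37600 × 32.8) = 2 × 1111 = 2221 N·s/m.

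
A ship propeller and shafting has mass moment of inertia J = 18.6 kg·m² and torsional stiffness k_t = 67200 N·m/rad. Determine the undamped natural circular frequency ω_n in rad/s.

60.1 rad/s

ω_n = √(k_t/J) = √(67200/18.6) = √3613 = 60.11 rad/s.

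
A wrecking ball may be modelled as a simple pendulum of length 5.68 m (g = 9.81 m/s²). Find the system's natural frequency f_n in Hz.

0.209 Hz

For a simple pendulum ω_n = √(g/L) = √(9.81/5.68) = √1.727 = 1.314 rad/s.
f_n = ω_n/(2π) = 1.314/6.283 = 0.2092 Hz.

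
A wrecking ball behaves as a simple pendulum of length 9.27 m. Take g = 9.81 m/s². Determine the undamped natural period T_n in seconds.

6.11 s

For a simple pendulum ω_n = √(g/L) = √(9.81/9.27) = √1.058 = 1.029 rad/s.
T_n = 2π/ω_n = 6.283/1.029 = 6.108 s.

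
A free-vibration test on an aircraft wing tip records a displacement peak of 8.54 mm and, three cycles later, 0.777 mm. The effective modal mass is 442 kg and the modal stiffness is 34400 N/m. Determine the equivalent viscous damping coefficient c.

Logarithmic decrement δ = (1/n)·ln(x₀/x_n) = (1/3)·ln(8.54/0.777) = (1/3)·ln(10.99) = 0.7990.
ζ = δ/√(4π² + δ²) = 0.7990/√(39.48 + 0.638) = 0.7990/6.334 = 0.1262.
c = ζ · 2√(km) = 0.1262 × 2√(34400 × 442) = 0.1262 × 7799 = 983.8 N·s/m.

984 N·s/m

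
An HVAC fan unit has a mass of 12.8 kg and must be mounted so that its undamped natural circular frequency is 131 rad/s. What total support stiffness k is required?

k = m·ω_n² = 12.8 × 131.0² = 12.8 × 17160 = 219700 N/m.

220000 N/m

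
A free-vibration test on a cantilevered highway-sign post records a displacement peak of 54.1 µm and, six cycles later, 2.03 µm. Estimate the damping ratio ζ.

Logarithmic decrement δ = (1/n)·ln(x₀/x_n) = (1/6)·ln(54.1/2.03) = (1/6)·ln(26.65) = 0.5471.
ζ = δ/√(4π² + δ²) = 0.5471/√(39.48 + 0.299) = 0.5471/6.307 = 0.08675.

0.0868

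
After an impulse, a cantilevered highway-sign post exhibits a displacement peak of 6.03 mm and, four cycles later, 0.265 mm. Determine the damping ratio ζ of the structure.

0.123

Logarithmic decrement δ = (1/n)·ln(x₀/x_n) = (1/4)·ln(6.03/0.265) = (1/4)·ln(22.75) = 0.7812.
ζ = δ/√(4π² + δ²) = 0.7812/√(39.48 + 0.610) = 0.7812/6.332 = 0.1234.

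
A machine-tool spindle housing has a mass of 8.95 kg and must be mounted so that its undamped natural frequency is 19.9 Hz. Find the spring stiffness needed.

ω_n = 2πf_n = 2π × 19.9 = 125.0 rad/s.
k = m·ω_n² = 8.95 × 125.0² = 8.95 × 15630 = 139900 N/m.

140000 N/m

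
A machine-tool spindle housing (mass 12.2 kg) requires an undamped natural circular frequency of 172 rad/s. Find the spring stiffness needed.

361000 N/m

k = m·ω_n² = 12.2 × 172.0² = 12.2 × 29580 = 360900 N/m.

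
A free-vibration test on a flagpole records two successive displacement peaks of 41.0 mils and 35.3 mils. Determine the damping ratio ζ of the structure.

Logarithmic decrement δ = (1/n)·ln(x₀/x_n) = (1/1)·ln(41.0/35.3) = (1/1)·ln(1.161) = 0.1497.
ζ = δ/√(4π² + δ²) = 0.1497/√(39.48 + 0.0224) = 0.1497/6.285 = 0.02382.

0.0238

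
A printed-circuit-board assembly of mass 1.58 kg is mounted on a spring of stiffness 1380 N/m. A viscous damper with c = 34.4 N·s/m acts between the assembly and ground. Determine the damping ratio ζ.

0.368

ω_n = √(k/m) = √(1380/1.58) = 29.55 rad/s.
Critical damping c_c = 2√(k·m) = 2√(1380 × 1.58) = 93.39 N·s/m, so ζ = c/c_c = 34.4/93.39 = 0.3683.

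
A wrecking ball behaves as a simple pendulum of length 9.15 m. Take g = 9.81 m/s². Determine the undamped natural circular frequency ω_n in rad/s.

1.04 rad/s

For a simple pendulum ω_n = √(g/L) = √(9.81/9.15) = √1.072 = 1.035 rad/s.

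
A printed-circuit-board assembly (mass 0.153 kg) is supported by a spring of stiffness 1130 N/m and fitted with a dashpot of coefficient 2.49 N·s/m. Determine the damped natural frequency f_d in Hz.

13.6 Hz

ω_n = √(k/m) = √(1130/0.153) = 85.94 rad/s.
Critical damping c_c = 2√(k·m) = 2√(1130 × 0.153) = 26.30 N·s/m, so ζ = c/c_c = 2.49/26.30 = 0.09469.
ω_d = ω_n√(1 − ζ²) = 85.94 × √(1 − 0.00897) = 85.55 rad/s.
f_d = ω_d/(2π) = 13.62 Hz.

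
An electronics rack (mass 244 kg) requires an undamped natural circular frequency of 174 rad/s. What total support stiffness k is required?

7390000 N/m

k = m·ω_n² = 244 × 174.0² = 244 × 30280 = 7387000 N/m.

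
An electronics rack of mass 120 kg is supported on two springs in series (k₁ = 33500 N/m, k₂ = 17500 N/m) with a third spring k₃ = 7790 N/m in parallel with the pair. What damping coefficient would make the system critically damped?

Series pair: k_s = k₁k₂/(k₁+k₂) = (33500)(17500)/(33500 + 17500) = 11500 N/m. In parallel with k₃: k_eq = 11500 + 7790 = 19290 N/m.
c_c = 2√(k_eq·m) = 2√(19290 × 120) = 2 × 1521 = 3043 N·s/m.

3040 N·s/m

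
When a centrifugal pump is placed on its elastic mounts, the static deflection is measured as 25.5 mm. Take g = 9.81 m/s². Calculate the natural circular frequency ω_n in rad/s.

19.6 rad/s

ω_n = √(g/δ_st) = √(9.81/0.0255) = √384.7 = 19.61 rad/s.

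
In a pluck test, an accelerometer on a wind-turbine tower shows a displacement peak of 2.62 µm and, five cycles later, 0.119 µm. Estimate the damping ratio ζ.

0.0979

Logarithmic decrement δ = (1/n)·ln(x₀/x_n) = (1/5)·ln(2.62/0.119) = (1/5)·ln(22.02) = 0.6184.
ζ = δ/√(4π² + δ²) = 0.6184/√(39.48 + 0.382) = 0.6184/6.314 = 0.09794.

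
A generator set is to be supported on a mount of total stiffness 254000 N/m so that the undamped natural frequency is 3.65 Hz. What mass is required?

ω_n = 2πf_n = 2π × 3.65 = 22.93 rad/s.
m = k/ω_n² = 254000/22.93² = 254000/526.0 = 482.9 kg.

483 kg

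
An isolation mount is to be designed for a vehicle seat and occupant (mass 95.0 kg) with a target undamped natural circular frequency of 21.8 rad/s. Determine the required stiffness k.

k = m·ω_n² = 95.0 × 21.80² = 95.0 × 475.2 = 45150 N/m.

45100 N/m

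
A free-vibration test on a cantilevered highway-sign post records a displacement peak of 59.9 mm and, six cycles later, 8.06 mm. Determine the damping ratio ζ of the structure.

0.0531

Logarithmic decrement δ = (1/n)·ln(x₀/x_n) = (1/6)·ln(59.9/8.06) = (1/6)·ln(7.432) = 0.3343.
ζ = δ/√(4π² + δ²) = 0.3343/√(39.48 + 0.112) = 0.3343/6.292 = 0.05313.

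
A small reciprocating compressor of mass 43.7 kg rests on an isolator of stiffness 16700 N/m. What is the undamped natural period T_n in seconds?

ω_n = √(k/m) = √(16700/43.7) = √382.2 = 19.55 rad/s.
T_n = 2π/ω_n = 6.283/19.55 = 0.3214 s.

0.321 s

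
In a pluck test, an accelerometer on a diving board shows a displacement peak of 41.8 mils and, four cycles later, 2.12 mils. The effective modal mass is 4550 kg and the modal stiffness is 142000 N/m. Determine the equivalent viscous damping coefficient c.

Logarithmic decrement δ = (1/n)·ln(x₀/x_n) = (1/4)·ln(41.8/2.12) = (1/4)·ln(19.72) = 0.7454.
ζ = δ/√(4π² + δ²) = 0.7454/√(39.48 + 0.556) = 0.7454/6.327 = 0.1178.
c = ζ · 2√(km) = 0.1178 × 2√(142000 × 4550) = 0.1178 × 50840 = 5989 N·s/m.

5990 N·s/m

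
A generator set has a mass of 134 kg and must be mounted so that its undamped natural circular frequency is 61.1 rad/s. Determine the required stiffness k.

500000 N/m

k = m·ω_n² = 134 × 61.10² = 134 × 3733 = 500300 N/m.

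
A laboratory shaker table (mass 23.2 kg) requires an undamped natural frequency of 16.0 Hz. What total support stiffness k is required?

ω_n = 2πf_n = 2π × 16.0 = 100.5 rad/s.
k = m·ω_n² = 23.2 × 100.5² = 23.2 × 10110 = 234500 N/m.

234000 N/m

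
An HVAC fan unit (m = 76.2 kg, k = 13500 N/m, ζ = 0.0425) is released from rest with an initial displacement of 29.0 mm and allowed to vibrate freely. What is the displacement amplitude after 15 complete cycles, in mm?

0.526 mm

Logarithmic decrement δ = 2πζ/√(1 − ζ²) = 2π × 0.04250/√(1 − 0.00181) = 0.2673.
After n cycles, x_n/x₀ = e^(−nδ), so x_15 = 29.0 × e^(−15 × 0.2673) = 29.0 × 0.01815 = 0.5263 mm.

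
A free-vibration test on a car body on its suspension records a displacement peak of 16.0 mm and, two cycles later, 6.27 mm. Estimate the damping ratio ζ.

Logarithmic decrement δ = (1/n)·ln(x₀/x_n) = (1/2)·ln(16.0/6.27) = (1/2)·ln(2.552) = 0.4684.
ζ = δ/√(4π² + δ²) = 0.4684/√(39.48 + 0.219) = 0.4684/6.301 = 0.07434.

0.0743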